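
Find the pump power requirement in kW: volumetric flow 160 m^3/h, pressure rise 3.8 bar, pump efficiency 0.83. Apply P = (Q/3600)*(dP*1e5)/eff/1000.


Q = 160 / 3600 = 0.0444444 m^3/s
P = 0.0444444 * (3.8 * 1e5) / 0.83 / 1000 = 20.35

20.35 kW


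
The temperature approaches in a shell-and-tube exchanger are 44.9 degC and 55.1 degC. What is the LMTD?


LMTD = (dT1 - dT2) / ln(dT1/dT2)
= (44.9 - 55.1) / ln(44.9 / 55.1) = -10.2 / -0.204712 = 49.83

49.83 degC


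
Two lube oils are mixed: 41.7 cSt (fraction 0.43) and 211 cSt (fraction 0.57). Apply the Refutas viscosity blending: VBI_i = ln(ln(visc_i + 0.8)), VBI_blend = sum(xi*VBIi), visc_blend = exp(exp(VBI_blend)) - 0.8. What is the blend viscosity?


Refutas method: VBN_i = 14.534*ln(ln(visc_i + 0.8)) + 10.975, blended linearly by mass fraction; since VBN is linear in VBI_i = ln(ln(visc_i + 0.8)) and the fractions sum to 1, blend VBI directly: visc = exp(exp(VBI_blend)) - 0.8
VBI_1 = ln(ln(41.7 + 0.8)) = 1.32162
VBI_2 = ln(ln(211 + 0.8)) = 1.67815
VBI_blend = 0.43 * 1.32162 + 0.57 * 1.67815 = 1.52484
visc_blend = exp(exp(1.52484)) - 0.8 = 98.13

98.13 cSt


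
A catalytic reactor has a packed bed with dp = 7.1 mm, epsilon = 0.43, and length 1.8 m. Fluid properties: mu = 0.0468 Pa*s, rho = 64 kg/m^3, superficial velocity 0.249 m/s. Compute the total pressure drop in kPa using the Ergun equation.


dp = 7.1 mm = 0.0071 m
Viscous term = 150*0.0468*0.249*(1-0.43)^2 / (0.0071^2*0.43^3) = 141698
Inertial term = 1.75*64*0.249^2*(1-0.43) / (0.0071*0.43^3) = 7011.77
dP/L = 141698 + 7011.77 = 148710 Pa/m
dP = 148710 * 1.8 / 1000 = 267.7 kPa

267.7 kPa


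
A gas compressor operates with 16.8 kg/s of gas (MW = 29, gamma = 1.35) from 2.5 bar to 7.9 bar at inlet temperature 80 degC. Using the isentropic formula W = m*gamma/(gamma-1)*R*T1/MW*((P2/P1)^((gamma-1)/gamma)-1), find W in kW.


Isentropic work: W = m*(gamma/(gamma-1))*(R*T1/MW)*((P2/P1)^((gamma-1)/gamma) - 1)
T1 = 80 + 273.15 = 353.15 K
Pressure ratio = 7.9 / 2.5 = 3.16
Exponent = (1.35 - 1)/1.35 = 0.259259
(P2/P1)^exp - 1 = 3.16^0.259259 - 1 = 0.347561
W = 16.8 * 1.35 / 0.35 * 8.314 * 353.15 / 29 * 0.347561 = 2280

2280 kW


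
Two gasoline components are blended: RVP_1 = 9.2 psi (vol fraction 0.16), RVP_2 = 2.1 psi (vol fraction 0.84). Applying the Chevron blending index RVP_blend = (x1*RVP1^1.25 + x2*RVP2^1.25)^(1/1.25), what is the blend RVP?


Chevron index: RVP_blend = (sum xi*RVPi^1.25)^(1/1.25)
RVP^1.25 terms: 0.16 * 9.2^1.25 + 0.84 * 2.1^1.25 = 4.68713
RVP_blend = 4.68713^(1/1.25) = 3.441

3.441 psi


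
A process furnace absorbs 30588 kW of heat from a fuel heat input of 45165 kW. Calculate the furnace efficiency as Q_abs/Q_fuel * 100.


Furnace efficiency = Q_absorbed / Q_fuel * 100
= 30588 / 45165 * 100 = 67.73

67.73 %


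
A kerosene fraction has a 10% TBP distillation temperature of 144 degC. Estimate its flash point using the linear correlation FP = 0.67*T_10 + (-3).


FP = 0.67 * 144 + (-3) = 93.48

93.48 degC


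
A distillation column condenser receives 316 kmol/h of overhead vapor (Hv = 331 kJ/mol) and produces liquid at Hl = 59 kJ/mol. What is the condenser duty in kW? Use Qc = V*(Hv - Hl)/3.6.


Qc = 316 * (331 - 59) / 3.6 = 316 * 272 / 3.6 = 23880

23880 kW


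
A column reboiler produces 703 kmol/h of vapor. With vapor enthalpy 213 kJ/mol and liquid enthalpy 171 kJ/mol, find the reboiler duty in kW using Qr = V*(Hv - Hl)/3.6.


Qr = 703 * (213 - 171) / 3.6 = 703 * 42 / 3.6 = 8202

8202 kW


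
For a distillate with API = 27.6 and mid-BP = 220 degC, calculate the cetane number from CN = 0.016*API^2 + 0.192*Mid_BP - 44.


CN = 0.016 * 27.6^2 + 0.192 * 220 - 44
CN = 12.18816 + 42.24 - 44 = 10.42816

10.42816


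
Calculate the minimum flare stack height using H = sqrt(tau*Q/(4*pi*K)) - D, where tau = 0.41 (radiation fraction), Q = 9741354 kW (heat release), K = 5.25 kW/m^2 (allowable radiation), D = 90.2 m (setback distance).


tau*Q/(4*pi*K) = 0.41 * 9741354 / (4 * pi * 5.25) = 60538.8
sqrt(60538.8) = 246.046
H = 246.046 - 90.2 = 155.8

155.8 m


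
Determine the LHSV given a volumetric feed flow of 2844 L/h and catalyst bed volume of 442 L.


LHSV = volumetric feed rate / catalyst volume
= 2844 L/h / 442 L
= 6.434 h^-1

6.434 h^-1


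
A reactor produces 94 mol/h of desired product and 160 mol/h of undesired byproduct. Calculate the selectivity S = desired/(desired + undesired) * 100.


Selectivity = desired / (desired + undesired) * 100
Total products = 94 + 160 = 254 mol/h
S = 94 / 254 * 100
= 0.3701 * 100
= 37.01 %

37.01 %


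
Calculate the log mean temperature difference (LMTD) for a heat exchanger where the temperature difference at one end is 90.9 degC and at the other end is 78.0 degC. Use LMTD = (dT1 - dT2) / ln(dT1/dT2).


LMTD = (dT1 - dT2) / ln(dT1/dT2)
= (90.9 - 78.0) / ln(90.9 / 78.0) = 12.9 / 0.153051 = 84.29

84.29 degC


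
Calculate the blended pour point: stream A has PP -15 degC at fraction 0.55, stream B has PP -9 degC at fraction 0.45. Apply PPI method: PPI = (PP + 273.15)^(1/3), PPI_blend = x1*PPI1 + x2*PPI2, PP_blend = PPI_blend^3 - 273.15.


PPI_1 = (-15 + 273.15)^(1/3) = 6.36733
PPI_2 = (-9 + 273.15)^(1/3) = 6.416283
PPI_blend = 0.55 * 6.36733 + 0.45 * 6.416283 = 6.389359
PP_blend = 6.389359^3 - 273.15 = 260.8386 - 273.15 = -12.31

-12.31 degC


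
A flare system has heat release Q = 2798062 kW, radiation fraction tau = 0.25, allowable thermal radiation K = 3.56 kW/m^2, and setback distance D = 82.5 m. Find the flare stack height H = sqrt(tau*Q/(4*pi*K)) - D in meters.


tau*Q/(4*pi*K) = 0.25 * 2798062 / (4 * pi * 3.56) = 15636.4
sqrt(15636.4) = 125.046
H = 125.046 - 82.5 = 42.55

42.55 m


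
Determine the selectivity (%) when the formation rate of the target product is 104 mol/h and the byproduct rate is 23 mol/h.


Selectivity = desired / (desired + undesired) * 100
Total products = 104 + 23 = 127 mol/h
S = 104 / 127 * 100
= 0.8189 * 100
= 81.89 %

81.89 %


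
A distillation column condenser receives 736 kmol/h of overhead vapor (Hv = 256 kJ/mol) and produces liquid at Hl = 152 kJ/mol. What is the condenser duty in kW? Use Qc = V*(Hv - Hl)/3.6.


Qc = 736 * (256 - 152) / 3.6 = 736 * 104 / 3.6 = 21260

21260 kW


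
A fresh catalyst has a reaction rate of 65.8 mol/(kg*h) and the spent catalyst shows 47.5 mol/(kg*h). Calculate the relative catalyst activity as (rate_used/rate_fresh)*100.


Activity (%) = (rate_used / rate_fresh) * 100
rate_used = 47.5, rate_fresh = 65.8
= (47.5 / 65.8) * 100
= 0.7219 * 100 = 72.19

72.19 %


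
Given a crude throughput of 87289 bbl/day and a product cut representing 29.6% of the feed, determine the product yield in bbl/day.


Crude throughput = 87289 bbl/day
Fraction yield = 29.6%
yield = throughput * fraction / 100
yield = 87289 * 29.6 / 100 = 25837.544

25837.544 bbl/day


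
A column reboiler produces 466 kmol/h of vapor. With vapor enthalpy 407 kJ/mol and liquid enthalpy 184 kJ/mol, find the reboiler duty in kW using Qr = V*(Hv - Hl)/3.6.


Qr = 466 * (407 - 184) / 3.6 = 466 * 223 / 3.6 = 28870

28870 kW


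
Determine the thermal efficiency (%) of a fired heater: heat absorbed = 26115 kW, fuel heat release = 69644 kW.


Furnace efficiency = Q_absorbed / Q_fuel * 100
= 26115 / 69644 * 100 = 37.50

37.50 %


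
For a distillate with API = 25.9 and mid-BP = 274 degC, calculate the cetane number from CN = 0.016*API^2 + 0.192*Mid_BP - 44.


CN = 0.016 * 25.9^2 + 0.192 * 274 - 44
CN = 10.73296 + 52.608 - 44 = 19.34096

19.34096


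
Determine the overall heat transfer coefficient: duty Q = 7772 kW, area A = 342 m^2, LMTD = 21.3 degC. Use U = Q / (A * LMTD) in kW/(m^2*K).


From Q = U*A*LMTD, U = Q / (A * LMTD)
U = 7772 / (342 * 21.3) = 7772 / 7284.6 = 1.067

1.067 kW/(m^2*K)


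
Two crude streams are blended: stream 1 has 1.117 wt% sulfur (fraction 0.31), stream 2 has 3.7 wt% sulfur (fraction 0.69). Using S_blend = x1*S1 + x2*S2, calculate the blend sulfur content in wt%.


Linear sulfur blending: S_blend = x1*S1 + x2*S2
Contribution 1: 0.31 * 1.117 = 0.34627 wt%
Contribution 2: 0.69 * 3.7 = 2.553 wt%
S_blend = 0.34627 + 2.553 = 2.89927

2.89927 wt%


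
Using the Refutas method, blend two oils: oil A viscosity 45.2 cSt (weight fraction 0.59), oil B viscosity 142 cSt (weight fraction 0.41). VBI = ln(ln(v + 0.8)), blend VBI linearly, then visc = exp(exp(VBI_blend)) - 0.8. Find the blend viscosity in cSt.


Refutas method: VBN_i = 14.534*ln(ln(visc_i + 0.8)) + 10.975, blended linearly by mass fraction; since VBN is linear in VBI_i = ln(ln(visc_i + 0.8)) and the fractions sum to 1, blend VBI directly: visc = exp(exp(VBI_blend)) - 0.8
VBI_1 = ln(ln(45.2 + 0.8)) = 1.34251
VBI_2 = ln(ln(142 + 0.8)) = 1.6017
VBI_blend = 0.59 * 1.34251 + 0.41 * 1.6017 = 1.44878
visc_blend = exp(exp(1.44878)) - 0.8 = 69.86

69.86 cSt


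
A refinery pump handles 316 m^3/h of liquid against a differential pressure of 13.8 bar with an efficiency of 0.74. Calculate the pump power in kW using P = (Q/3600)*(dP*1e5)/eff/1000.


Q = 316 / 3600 = 0.0877778 m^3/s
P = 0.0877778 * (13.8 * 1e5) / 0.74 / 1000 = 163.7

163.7 kW


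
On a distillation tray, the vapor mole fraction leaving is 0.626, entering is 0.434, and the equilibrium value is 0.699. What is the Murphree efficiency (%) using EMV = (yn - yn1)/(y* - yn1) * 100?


Murphree vapor efficiency: EMV = (y_n - y_(n-1)) / (y*_n - y_(n-1)) * 100
EMV = (0.626 - 0.434) / (0.699 - 0.434) * 100 = 0.192 / 0.265 * 100 = 72.45

72.45 %


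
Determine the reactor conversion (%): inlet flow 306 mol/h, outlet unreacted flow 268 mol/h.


X = (F_in - F_out) / F_in * 100
Moles reacted = 306 - 268 = 38
X = 38 / 306 * 100
= 0.1242 * 100
= 12.42 %

12.42 %


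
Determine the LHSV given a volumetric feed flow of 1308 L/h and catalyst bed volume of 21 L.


LHSV = volumetric feed rate / catalyst volume
= 1308 L/h / 21 L
= 62.29 h^-1

62.29 h^-1


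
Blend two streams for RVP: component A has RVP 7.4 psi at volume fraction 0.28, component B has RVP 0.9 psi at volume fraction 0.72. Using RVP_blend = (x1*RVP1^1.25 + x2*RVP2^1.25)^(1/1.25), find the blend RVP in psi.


Chevron index: RVP_blend = (sum xi*RVPi^1.25)^(1/1.25)
RVP^1.25 terms: 0.28 * 7.4^1.25 + 0.72 * 0.9^1.25 = 4.04857
RVP_blend = 4.04857^(1/1.25) = 3.061

3.061 psi


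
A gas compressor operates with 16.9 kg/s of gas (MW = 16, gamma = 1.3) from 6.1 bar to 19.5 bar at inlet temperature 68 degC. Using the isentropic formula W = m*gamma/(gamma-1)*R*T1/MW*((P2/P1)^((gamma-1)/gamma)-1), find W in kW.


Isentropic work: W = m*(gamma/(gamma-1))*(R*T1/MW)*((P2/P1)^((gamma-1)/gamma) - 1)
T1 = 68 + 273.15 = 341.15 K
Pressure ratio = 19.5 / 6.1 = 3.19672
Exponent = (1.3 - 1)/1.3 = 0.230769
(P2/P1)^exp - 1 = 3.19672^0.230769 - 1 = 0.307586
W = 16.9 * 1.3 / 0.3 * 8.314 * 341.15 / 16 * 0.307586 = 3993

3993 kW


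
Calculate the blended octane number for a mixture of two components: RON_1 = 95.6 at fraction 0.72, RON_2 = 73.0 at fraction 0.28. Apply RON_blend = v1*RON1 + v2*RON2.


Linear blending: RON_blend = sum(vi * RONi)
Contribution 1: 0.72 * 95.6 = 68.832
Contribution 2: 0.28 * 73.0 = 20.44
RON_blend = 68.832 + 20.44 = 89.272

89.272


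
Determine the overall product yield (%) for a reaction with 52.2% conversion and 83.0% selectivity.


Overall yield = conversion (%) * selectivity (%) / 100
Conversion = 52.2%, Selectivity = 83.0%
Y = 52.2 * 83.0 / 100
= 43.326 %

43.326 %


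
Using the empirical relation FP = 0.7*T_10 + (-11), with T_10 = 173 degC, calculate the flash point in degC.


FP = 0.7 * 173 + (-11) = 110.1

110.1 degC


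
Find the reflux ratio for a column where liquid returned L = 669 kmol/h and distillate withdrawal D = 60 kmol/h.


Reflux ratio definition: R = L / D (liquid returned / distillate withdrawn)
L = 669 kmol/h, D = 60 kmol/h
R = 669 / 60 = 11.15

11.15


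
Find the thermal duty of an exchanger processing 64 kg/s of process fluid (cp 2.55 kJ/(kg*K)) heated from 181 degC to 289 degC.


Q = m_dot * cp * delta_T
delta_T = 289 - 181 = 108 K
Q = 64 * 2.55 * 108
= 163.2 * 108
= 17625.6 kW

17625.6 kW


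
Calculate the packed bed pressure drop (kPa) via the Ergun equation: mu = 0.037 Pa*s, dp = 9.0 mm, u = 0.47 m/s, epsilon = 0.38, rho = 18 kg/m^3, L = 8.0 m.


dp = 9.0 mm = 0.009 m
Viscous term = 150*0.037*0.47*(1-0.38)^2 / (0.009^2*0.38^3) = 225600
Inertial term = 1.75*18*0.47^2*(1-0.38) / (0.009*0.38^3) = 8735.84
dP/L = 225600 + 8735.84 = 234336 Pa/m
dP = 234336 * 8.0 / 1000 = 1875 kPa

1875 kPa


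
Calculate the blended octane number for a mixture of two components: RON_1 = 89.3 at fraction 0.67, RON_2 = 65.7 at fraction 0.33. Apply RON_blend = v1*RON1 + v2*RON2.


Linear blending: RON_blend = sum(vi * RONi)
Contribution 1: 0.67 * 89.3 = 59.831
Contribution 2: 0.33 * 65.7 = 21.681
RON_blend = 59.831 + 21.681 = 81.512

81.512


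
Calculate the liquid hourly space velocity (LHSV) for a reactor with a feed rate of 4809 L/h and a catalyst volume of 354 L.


LHSV = volumetric feed rate / catalyst volume
= 4809 L/h / 354 L
= 13.58 h^-1

13.58 h^-1


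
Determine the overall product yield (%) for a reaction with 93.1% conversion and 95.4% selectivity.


Overall yield = conversion (%) * selectivity (%) / 100
Conversion = 93.1%, Selectivity = 95.4%
Y = 93.1 * 95.4 / 100
= 88.8174 %

88.8174 %


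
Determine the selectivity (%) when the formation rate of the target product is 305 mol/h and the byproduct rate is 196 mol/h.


Selectivity = desired / (desired + undesired) * 100
Total products = 305 + 196 = 501 mol/h
S = 305 / 501 * 100
= 0.6088 * 100
= 60.88 %

60.88 %


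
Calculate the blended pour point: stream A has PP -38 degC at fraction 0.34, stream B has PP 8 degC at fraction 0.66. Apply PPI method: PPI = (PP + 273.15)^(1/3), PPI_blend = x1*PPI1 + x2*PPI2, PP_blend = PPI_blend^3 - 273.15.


PPI_1 = (-38 + 273.15)^(1/3) = 6.172318
PPI_2 = (8 + 273.15)^(1/3) = 6.551077
PPI_blend = 0.34 * 6.172318 + 0.66 * 6.551077 = 6.422299
PP_blend = 6.422299^3 - 273.15 = 264.8937 - 273.15 = -8.26

-8.26 degC


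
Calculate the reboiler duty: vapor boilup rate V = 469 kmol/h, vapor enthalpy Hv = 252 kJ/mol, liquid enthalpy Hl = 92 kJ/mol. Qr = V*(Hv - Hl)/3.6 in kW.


Qr = 469 * (252 - 92) / 3.6 = 469 * 160 / 3.6 = 20840

20840 kW


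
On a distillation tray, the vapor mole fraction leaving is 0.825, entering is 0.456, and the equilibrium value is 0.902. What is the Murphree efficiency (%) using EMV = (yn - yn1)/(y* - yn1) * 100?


Murphree vapor efficiency: EMV = (y_n - y_(n-1)) / (y*_n - y_(n-1)) * 100
EMV = (0.825 - 0.456) / (0.902 - 0.456) * 100 = 0.369 / 0.446 * 100 = 82.74

82.74 %


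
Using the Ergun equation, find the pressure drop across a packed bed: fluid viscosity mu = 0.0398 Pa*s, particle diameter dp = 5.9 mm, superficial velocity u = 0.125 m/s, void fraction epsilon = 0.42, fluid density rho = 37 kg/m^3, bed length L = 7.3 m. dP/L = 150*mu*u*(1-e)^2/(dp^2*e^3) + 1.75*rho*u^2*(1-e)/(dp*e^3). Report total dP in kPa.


dp = 5.9 mm = 0.0059 m
Viscous term = 150*0.0398*0.125*(1-0.42)^2 / (0.0059^2*0.42^3) = 97339.3
Inertial term = 1.75*37*0.125^2*(1-0.42) / (0.0059*0.42^3) = 1342.42
dP/L = 97339.3 + 1342.42 = 98681.7 Pa/m
dP = 98681.7 * 7.3 / 1000 = 720.4 kPa

720.4 kPa


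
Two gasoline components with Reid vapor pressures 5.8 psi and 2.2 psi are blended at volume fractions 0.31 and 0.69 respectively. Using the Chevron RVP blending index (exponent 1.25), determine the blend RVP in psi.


Chevron index: RVP_blend = (sum xi*RVPi^1.25)^(1/1.25)
RVP^1.25 terms: 0.31 * 5.8^1.25 + 0.69 * 2.2^1.25 = 4.63902
RVP_blend = 4.63902^(1/1.25) = 3.413

3.413 psi


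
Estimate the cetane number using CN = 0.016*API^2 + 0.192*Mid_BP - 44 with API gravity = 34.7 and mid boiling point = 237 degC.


CN = 0.016 * 34.7^2 + 0.192 * 237 - 44
CN = 19.26544 + 45.504 - 44 = 20.76944

20.76944


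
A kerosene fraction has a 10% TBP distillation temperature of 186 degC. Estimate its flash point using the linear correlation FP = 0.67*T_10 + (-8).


FP = 0.67 * 186 + (-8) = 116.62

116.62 degC


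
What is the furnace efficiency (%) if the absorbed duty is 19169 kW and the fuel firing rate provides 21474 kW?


Furnace efficiency = Q_absorbed / Q_fuel * 100
= 19169 / 21474 * 100 = 89.27

89.27 %


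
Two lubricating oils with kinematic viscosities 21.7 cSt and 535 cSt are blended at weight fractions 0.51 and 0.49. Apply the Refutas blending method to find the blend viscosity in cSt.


Refutas method: VBN_i = 14.534*ln(ln(visc_i + 0.8)) + 10.975, blended linearly by mass fraction; since VBN is linear in VBI_i = ln(ln(visc_i + 0.8)) and the fractions sum to 1, blend VBI directly: visc = exp(exp(VBI_blend)) - 0.8
VBI_1 = ln(ln(21.7 + 0.8)) = 1.13575
VBI_2 = ln(ln(535 + 0.8)) = 1.83797
VBI_blend = 0.51 * 1.13575 + 0.49 * 1.83797 = 1.47984
visc_blend = exp(exp(1.47984)) - 0.8 = 80.02

80.02 cSt


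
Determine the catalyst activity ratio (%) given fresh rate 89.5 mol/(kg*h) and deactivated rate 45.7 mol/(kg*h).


Activity (%) = (rate_used / rate_fresh) * 100
rate_used = 45.7, rate_fresh = 89.5
= (45.7 / 89.5) * 100
= 0.5106 * 100 = 51.06

51.06 %


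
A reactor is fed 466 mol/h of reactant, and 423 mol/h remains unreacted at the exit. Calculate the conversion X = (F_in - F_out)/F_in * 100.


X = (F_in - F_out) / F_in * 100
Moles reacted = 466 - 423 = 43
X = 43 / 466 * 100
= 0.09227 * 100
= 9.227 %

9.227 %


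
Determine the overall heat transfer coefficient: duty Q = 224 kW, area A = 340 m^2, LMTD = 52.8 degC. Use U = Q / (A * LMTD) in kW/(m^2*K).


From Q = U*A*LMTD, U = Q / (A * LMTD)
U = 224 / (340 * 52.8) = 224 / 17952 = 0.01248

0.01248 kW/(m^2*K)


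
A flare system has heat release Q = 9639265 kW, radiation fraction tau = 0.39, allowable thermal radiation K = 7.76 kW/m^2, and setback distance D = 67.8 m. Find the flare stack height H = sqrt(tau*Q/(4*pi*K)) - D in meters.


tau*Q/(4*pi*K) = 0.39 * 9639265 / (4 * pi * 7.76) = 38551.1
sqrt(38551.1) = 196.344
H = 196.344 - 67.8 = 128.5

128.5 m


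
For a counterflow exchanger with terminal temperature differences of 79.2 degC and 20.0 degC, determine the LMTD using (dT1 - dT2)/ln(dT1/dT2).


LMTD = (dT1 - dT2) / ln(dT1/dT2)
= (79.2 - 20.0) / ln(79.2 / 20.0) = 59.2 / 1.37624 = 43.02

43.02 degC


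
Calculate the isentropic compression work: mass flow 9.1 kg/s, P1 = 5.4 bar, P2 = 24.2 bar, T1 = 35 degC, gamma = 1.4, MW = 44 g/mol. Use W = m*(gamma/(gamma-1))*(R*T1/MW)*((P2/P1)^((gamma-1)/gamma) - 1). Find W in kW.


Isentropic work: W = m*(gamma/(gamma-1))*(R*T1/MW)*((P2/P1)^((gamma-1)/gamma) - 1)
T1 = 35 + 273.15 = 308.15 K
Pressure ratio = 24.2 / 5.4 = 4.48148
Exponent = (1.4 - 1)/1.4 = 0.285714
(P2/P1)^exp - 1 = 4.48148^0.285714 - 1 = 0.535042
W = 9.1 * 1.4 / 0.4 * 8.314 * 308.15 / 44 * 0.535042 = 992.2

992.2 kW


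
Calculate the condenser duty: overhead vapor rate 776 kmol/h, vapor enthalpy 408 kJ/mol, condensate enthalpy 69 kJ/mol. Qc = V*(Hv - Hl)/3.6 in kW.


Qc = 776 * (408 - 69) / 3.6 = 776 * 339 / 3.6 = 73070

73070 kW


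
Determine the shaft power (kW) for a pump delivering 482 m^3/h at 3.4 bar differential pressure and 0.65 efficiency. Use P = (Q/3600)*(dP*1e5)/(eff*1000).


Q = 482 / 3600 = 0.133889 m^3/s
P = 0.133889 * (3.4 * 1e5) / 0.65 / 1000 = 70.03

70.03 kW


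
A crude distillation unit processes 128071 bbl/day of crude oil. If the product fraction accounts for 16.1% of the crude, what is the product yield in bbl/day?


Crude throughput = 128071 bbl/day
Fraction yield = 16.1%
yield = throughput * fraction / 100
yield = 128071 * 16.1 / 100 = 20619.431

20619.431 bbl/day


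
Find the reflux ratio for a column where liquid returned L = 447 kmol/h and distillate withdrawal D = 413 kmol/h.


Reflux ratio definition: R = L / D (liquid returned / distillate withdrawn)
L = 447 kmol/h, D = 413 kmol/h
R = 447 / 413 = 1.082

1.082


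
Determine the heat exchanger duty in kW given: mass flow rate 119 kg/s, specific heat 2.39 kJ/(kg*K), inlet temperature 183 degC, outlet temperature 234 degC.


Q = m_dot * cp * delta_T
delta_T = 234 - 183 = 51 K
Q = 119 * 2.39 * 51
= 284.41 * 51
= 14504.91 kW

14504.91 kW


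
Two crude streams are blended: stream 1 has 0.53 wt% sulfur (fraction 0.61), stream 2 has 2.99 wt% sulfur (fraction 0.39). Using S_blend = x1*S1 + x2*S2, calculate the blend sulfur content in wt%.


Linear sulfur blending: S_blend = x1*S1 + x2*S2
Contribution 1: 0.61 * 0.53 = 0.3233 wt%
Contribution 2: 0.39 * 2.99 = 1.1661 wt%
S_blend = 0.3233 + 1.1661 = 1.4894

1.4894 wt%


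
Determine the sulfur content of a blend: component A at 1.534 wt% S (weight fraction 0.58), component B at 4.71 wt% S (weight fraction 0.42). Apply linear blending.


Linear sulfur blending: S_blend = x1*S1 + x2*S2
Contribution 1: 0.58 * 1.534 = 0.88972 wt%
Contribution 2: 0.42 * 4.71 = 1.9782 wt%
S_blend = 0.88972 + 1.9782 = 2.86792

2.86792 wt%


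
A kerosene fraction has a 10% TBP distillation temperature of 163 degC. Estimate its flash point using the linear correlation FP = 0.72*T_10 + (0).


FP = 0.72 * 163 + (0) = 117.36

117.36 degC


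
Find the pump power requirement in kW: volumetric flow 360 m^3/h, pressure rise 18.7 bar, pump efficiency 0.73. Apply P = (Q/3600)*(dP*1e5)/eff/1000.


Q = 360 / 3600 = 0.1 m^3/s
P = 0.1 * (18.7 * 1e5) / 0.73 / 1000 = 256.2

256.2 kW


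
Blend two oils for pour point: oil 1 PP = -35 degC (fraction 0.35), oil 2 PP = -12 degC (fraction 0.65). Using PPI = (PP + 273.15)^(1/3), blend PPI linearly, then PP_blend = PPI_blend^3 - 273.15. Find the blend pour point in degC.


PPI_1 = (-35 + 273.15)^(1/3) = 6.198456
PPI_2 = (-12 + 273.15)^(1/3) = 6.391901
PPI_blend = 0.35 * 6.198456 + 0.65 * 6.391901 = 6.324195
PP_blend = 6.324195^3 - 273.15 = 252.939 - 273.15 = -20.21

-20.21 degC


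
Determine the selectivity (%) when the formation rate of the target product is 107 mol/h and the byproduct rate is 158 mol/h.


Selectivity = desired / (desired + undesired) * 100
Total products = 107 + 158 = 265 mol/h
S = 107 / 265 * 100
= 0.4038 * 100
= 40.38 %

40.38 %


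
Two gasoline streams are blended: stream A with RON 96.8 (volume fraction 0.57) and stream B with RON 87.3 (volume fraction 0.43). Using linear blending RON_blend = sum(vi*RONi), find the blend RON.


Linear blending: RON_blend = sum(vi * RONi)
Contribution 1: 0.57 * 96.8 = 55.176
Contribution 2: 0.43 * 87.3 = 37.539
RON_blend = 55.176 + 37.539 = 92.715

92.715


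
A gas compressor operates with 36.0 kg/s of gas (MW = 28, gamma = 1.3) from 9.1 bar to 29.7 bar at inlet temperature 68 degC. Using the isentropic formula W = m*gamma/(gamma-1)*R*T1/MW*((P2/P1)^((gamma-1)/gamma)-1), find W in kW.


Isentropic work: W = m*(gamma/(gamma-1))*(R*T1/MW)*((P2/P1)^((gamma-1)/gamma) - 1)
T1 = 68 + 273.15 = 341.15 K
Pressure ratio = 29.7 / 9.1 = 3.26374
Exponent = (1.3 - 1)/1.3 = 0.230769
(P2/P1)^exp - 1 = 3.26374^0.230769 - 1 = 0.313862
W = 36.0 * 1.3 / 0.3 * 8.314 * 341.15 / 28 * 0.313862 = 4960

4960 kW


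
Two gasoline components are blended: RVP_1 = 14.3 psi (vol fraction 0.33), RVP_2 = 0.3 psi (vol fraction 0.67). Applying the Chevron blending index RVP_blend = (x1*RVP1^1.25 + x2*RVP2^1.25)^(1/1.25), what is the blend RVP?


Chevron index: RVP_blend = (sum xi*RVPi^1.25)^(1/1.25)
RVP^1.25 terms: 0.33 * 14.3^1.25 + 0.67 * 0.3^1.25 = 9.3254
RVP_blend = 9.3254^(1/1.25) = 5.967

5.967 psi


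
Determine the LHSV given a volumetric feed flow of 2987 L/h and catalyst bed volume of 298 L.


LHSV = volumetric feed rate / catalyst volume
= 2987 L/h / 298 L
= 10.02 h^-1

10.02 h^-1


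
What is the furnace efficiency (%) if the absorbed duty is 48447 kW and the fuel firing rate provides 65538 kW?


Furnace efficiency = Q_absorbed / Q_fuel * 100
= 48447 / 65538 * 100 = 73.92

73.92 %


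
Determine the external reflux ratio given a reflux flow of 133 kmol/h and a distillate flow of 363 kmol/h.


Reflux ratio definition: R = L / D (liquid returned / distillate withdrawn)
L = 133 kmol/h, D = 363 kmol/h
R = 133 / 363 = 0.3664

0.3664


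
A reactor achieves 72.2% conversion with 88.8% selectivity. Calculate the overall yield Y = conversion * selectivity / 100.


Overall yield = conversion (%) * selectivity (%) / 100
Conversion = 72.2%, Selectivity = 88.8%
Y = 72.2 * 88.8 / 100
= 64.1136 %

64.1136 %


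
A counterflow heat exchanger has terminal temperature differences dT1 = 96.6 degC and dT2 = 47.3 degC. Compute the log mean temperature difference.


LMTD = (dT1 - dT2) / ln(dT1/dT2)
= (96.6 - 47.3) / ln(96.6 / 47.3) = 49.3 / 0.714068 = 69.04

69.04 degC


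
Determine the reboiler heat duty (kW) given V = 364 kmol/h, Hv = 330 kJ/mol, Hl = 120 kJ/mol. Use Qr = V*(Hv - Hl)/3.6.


Qr = 364 * (330 - 120) / 3.6 = 364 * 210 / 3.6 = 21230

21230 kW


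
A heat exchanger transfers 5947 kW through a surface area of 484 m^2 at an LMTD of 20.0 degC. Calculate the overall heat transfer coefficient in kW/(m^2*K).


From Q = U*A*LMTD, U = Q / (A * LMTD)
U = 5947 / (484 * 20.0) = 5947 / 9680 = 0.6144

0.6144 kW/(m^2*K)


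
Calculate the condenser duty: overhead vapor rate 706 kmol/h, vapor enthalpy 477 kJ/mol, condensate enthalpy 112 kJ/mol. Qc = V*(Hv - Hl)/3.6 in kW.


Qc = 706 * (477 - 112) / 3.6 = 706 * 365 / 3.6 = 71580

71580 kW


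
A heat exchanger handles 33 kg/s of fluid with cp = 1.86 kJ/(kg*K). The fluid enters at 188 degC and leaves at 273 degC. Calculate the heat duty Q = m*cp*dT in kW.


Q = m_dot * cp * delta_T
delta_T = 273 - 188 = 85 K
Q = 33 * 1.86 * 85
= 61.38 * 85
= 5217.3 kW

5217.3 kW


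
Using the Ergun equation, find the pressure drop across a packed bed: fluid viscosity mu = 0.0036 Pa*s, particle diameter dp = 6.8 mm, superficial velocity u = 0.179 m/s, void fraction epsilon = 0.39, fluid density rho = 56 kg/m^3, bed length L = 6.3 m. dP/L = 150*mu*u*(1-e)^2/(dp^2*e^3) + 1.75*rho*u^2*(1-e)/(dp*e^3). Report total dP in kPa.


dp = 6.8 mm = 0.0068 m
Viscous term = 150*0.0036*0.179*(1-0.39)^2 / (0.0068^2*0.39^3) = 13112.8
Inertial term = 1.75*56*0.179^2*(1-0.39) / (0.0068*0.39^3) = 4748.53
dP/L = 13112.8 + 4748.53 = 17861.3 Pa/m
dP = 17861.3 * 6.3 / 1000 = 112.5 kPa

112.5 kPa


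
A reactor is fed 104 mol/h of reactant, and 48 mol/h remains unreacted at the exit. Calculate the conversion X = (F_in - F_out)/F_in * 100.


X = (F_in - F_out) / F_in * 100
Moles reacted = 104 - 48 = 56
X = 56 / 104 * 100
= 0.5385 * 100
= 53.85 %

53.85 %


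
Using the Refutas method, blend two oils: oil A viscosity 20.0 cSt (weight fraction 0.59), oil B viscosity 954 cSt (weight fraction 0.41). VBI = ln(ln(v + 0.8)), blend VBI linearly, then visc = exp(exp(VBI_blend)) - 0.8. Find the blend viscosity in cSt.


Refutas method: VBN_i = 14.534*ln(ln(visc_i + 0.8)) + 10.975, blended linearly by mass fraction; since VBN is linear in VBI_i = ln(ln(visc_i + 0.8)) and the fractions sum to 1, blend VBI directly: visc = exp(exp(VBI_blend)) - 0.8
VBI_1 = ln(ln(20.0 + 0.8)) = 1.1102
VBI_2 = ln(ln(954 + 0.8)) = 1.92593
VBI_blend = 0.59 * 1.1102 + 0.41 * 1.92593 = 1.44465
visc_blend = exp(exp(1.44465)) - 0.8 = 68.63

68.63 cSt


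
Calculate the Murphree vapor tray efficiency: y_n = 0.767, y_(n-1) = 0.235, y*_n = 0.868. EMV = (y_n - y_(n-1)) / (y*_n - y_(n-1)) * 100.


Murphree vapor efficiency: EMV = (y_n - y_(n-1)) / (y*_n - y_(n-1)) * 100
EMV = (0.767 - 0.235) / (0.868 - 0.235) * 100 = 0.532 / 0.633 * 100 = 84.04

84.04 %


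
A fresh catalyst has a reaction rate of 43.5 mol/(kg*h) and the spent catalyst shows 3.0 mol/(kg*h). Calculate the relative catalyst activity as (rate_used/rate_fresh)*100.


Activity (%) = (rate_used / rate_fresh) * 100
rate_used = 3.0, rate_fresh = 43.5
= (3.0 / 43.5) * 100
= 0.06897 * 100 = 6.897

6.897 %


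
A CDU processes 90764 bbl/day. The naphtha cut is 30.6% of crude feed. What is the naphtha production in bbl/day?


Crude throughput = 90764 bbl/day
Fraction yield = 30.6%
yield = throughput * fraction / 100
yield = 90764 * 30.6 / 100 = 27773.784

27773.784 bbl/day


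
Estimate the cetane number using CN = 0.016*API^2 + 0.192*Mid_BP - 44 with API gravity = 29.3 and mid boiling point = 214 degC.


CN = 0.016 * 29.3^2 + 0.192 * 214 - 44
CN = 13.73584 + 41.088 - 44 = 10.82384

10.82384


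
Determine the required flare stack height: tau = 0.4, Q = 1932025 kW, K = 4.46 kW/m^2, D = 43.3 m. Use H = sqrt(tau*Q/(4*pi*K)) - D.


tau*Q/(4*pi*K) = 0.4 * 1932025 / (4 * pi * 4.46) = 13788.8
sqrt(13788.8) = 117.426
H = 117.426 - 43.3 = 74.13

74.13 m


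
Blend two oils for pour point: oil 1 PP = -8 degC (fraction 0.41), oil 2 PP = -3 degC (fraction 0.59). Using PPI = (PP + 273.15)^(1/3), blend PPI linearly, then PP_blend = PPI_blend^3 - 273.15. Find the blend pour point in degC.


PPI_1 = (-8 + 273.15)^(1/3) = 6.42437
PPI_2 = (-3 + 273.15)^(1/3) = 6.464501
PPI_blend = 0.41 * 6.42437 + 0.59 * 6.464501 = 6.448047
PP_blend = 6.448047^3 - 273.15 = 268.0924 - 273.15 = -5.06

-5.06 degC


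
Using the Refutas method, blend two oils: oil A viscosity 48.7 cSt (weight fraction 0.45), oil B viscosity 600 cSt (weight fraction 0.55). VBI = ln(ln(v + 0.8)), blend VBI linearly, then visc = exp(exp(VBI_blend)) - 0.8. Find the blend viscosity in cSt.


Refutas method: VBN_i = 14.534*ln(ln(visc_i + 0.8)) + 10.975, blended linearly by mass fraction; since VBN is linear in VBI_i = ln(ln(visc_i + 0.8)) and the fractions sum to 1, blend VBI directly: visc = exp(exp(VBI_blend)) - 0.8
VBI_1 = ln(ln(48.7 + 0.8)) = 1.36148
VBI_2 = ln(ln(600 + 0.8)) = 1.85603
VBI_blend = 0.45 * 1.36148 + 0.55 * 1.85603 = 1.63348
visc_blend = exp(exp(1.63348)) - 0.8 = 166.8

166.8 cSt


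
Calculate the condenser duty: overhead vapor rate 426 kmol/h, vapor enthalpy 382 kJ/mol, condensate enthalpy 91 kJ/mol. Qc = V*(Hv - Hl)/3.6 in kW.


Qc = 426 * (382 - 91) / 3.6 = 426 * 291 / 3.6 = 34440

34440 kW


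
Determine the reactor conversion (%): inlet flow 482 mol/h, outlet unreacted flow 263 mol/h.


X = (F_in - F_out) / F_in * 100
Moles reacted = 482 - 263 = 219
X = 219 / 482 * 100
= 0.4544 * 100
= 45.44 %

45.44 %


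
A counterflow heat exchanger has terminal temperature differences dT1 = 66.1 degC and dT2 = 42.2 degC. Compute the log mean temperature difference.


LMTD = (dT1 - dT2) / ln(dT1/dT2)
= (66.1 - 42.2) / ln(66.1 / 42.2) = 23.9 / 0.448749 = 53.26

53.26 degC


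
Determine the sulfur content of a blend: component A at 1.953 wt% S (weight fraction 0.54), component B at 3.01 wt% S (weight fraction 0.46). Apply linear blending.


Linear sulfur blending: S_blend = x1*S1 + x2*S2
Contribution 1: 0.54 * 1.953 = 1.05462 wt%
Contribution 2: 0.46 * 3.01 = 1.3846 wt%
S_blend = 1.05462 + 1.3846 = 2.43922

2.43922 wt%


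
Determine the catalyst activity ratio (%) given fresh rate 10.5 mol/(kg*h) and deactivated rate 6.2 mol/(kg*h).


Activity (%) = (rate_used / rate_fresh) * 100
rate_used = 6.2, rate_fresh = 10.5
= (6.2 / 10.5) * 100
= 0.5905 * 100 = 59.05

59.05 %


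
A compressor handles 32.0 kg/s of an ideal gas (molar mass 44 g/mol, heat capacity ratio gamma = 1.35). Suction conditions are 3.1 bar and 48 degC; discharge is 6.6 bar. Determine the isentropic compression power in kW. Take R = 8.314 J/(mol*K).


Isentropic work: W = m*(gamma/(gamma-1))*(R*T1/MW)*((P2/P1)^((gamma-1)/gamma) - 1)
T1 = 48 + 273.15 = 321.15 K
Pressure ratio = 6.6 / 3.1 = 2.12903
Exponent = (1.35 - 1)/1.35 = 0.259259
(P2/P1)^exp - 1 = 2.12903^0.259259 - 1 = 0.216421
W = 32.0 * 1.35 / 0.35 * 8.314 * 321.15 / 44 * 0.216421 = 1621

1621 kW


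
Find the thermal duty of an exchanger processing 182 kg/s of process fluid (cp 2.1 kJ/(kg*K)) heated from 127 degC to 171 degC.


Q = m_dot * cp * delta_T
delta_T = 171 - 127 = 44 K
Q = 182 * 2.1 * 44
= 382.2 * 44
= 16816.8 kW

16816.8 kW


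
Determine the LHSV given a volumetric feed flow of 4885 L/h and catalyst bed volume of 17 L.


LHSV = volumetric feed rate / catalyst volume
= 4885 L/h / 17 L
= 287.4 h^-1

287.4 h^-1


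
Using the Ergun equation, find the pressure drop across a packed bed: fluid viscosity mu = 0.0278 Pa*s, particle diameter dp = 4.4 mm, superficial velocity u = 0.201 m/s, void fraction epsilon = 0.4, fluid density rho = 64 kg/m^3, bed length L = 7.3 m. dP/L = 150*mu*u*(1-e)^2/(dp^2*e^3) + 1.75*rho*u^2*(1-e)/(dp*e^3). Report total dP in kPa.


dp = 4.4 mm = 0.0044 m
Viscous term = 150*0.0278*0.201*(1-0.4)^2 / (0.0044^2*0.4^3) = 243528
Inertial term = 1.75*64*0.201^2*(1-0.4) / (0.0044*0.4^3) = 9641.15
dP/L = 243528 + 9641.15 = 253169 Pa/m
dP = 253169 * 7.3 / 1000 = 1848 kPa

1848 kPa


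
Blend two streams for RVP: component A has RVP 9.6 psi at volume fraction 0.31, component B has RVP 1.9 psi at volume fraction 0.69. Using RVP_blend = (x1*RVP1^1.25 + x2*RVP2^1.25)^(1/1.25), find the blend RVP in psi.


Chevron index: RVP_blend = (sum xi*RVPi^1.25)^(1/1.25)
RVP^1.25 terms: 0.31 * 9.6^1.25 + 0.69 * 1.9^1.25 = 6.77761
RVP_blend = 6.77761^(1/1.25) = 4.622

4.622 psi


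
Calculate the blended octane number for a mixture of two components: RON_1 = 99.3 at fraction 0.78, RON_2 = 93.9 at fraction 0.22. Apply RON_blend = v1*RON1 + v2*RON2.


Linear blending: RON_blend = sum(vi * RONi)
Contribution 1: 0.78 * 99.3 = 77.454
Contribution 2: 0.22 * 93.9 = 20.658
RON_blend = 77.454 + 20.658 = 98.112

98.112


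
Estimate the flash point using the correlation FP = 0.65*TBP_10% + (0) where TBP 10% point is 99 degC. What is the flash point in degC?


FP = 0.65 * 99 + (0) = 64.35

64.35 degC


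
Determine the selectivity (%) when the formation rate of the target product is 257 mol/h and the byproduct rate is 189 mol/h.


Selectivity = desired / (desired + undesired) * 100
Total products = 257 + 189 = 446 mol/h
S = 257 / 446 * 100
= 0.5762 * 100
= 57.62 %

57.62 %


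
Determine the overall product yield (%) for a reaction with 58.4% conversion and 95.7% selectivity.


Overall yield = conversion (%) * selectivity (%) / 100
Conversion = 58.4%, Selectivity = 95.7%
Y = 58.4 * 95.7 / 100
= 55.8888 %

55.8888 %


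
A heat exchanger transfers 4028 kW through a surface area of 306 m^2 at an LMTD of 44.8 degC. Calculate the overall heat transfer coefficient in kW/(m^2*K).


From Q = U*A*LMTD, U = Q / (A * LMTD)
U = 4028 / (306 * 44.8) = 4028 / 13708.8 = 0.2938

0.2938 kW/(m^2*K)


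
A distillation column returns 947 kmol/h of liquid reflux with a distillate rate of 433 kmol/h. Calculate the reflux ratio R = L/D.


Reflux ratio definition: R = L / D (liquid returned / distillate withdrawn)
L = 947 kmol/h, D = 433 kmol/h
R = 947 / 433 = 2.187

2.187


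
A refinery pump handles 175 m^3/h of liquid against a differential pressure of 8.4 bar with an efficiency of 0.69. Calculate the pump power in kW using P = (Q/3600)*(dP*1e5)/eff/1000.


Q = 175 / 3600 = 0.0486111 m^3/s
P = 0.0486111 * (8.4 * 1e5) / 0.69 / 1000 = 59.18

59.18 kW


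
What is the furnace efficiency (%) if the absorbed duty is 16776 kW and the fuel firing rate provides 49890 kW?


Furnace efficiency = Q_absorbed / Q_fuel * 100
= 16776 / 49890 * 100 = 33.63

33.63 %


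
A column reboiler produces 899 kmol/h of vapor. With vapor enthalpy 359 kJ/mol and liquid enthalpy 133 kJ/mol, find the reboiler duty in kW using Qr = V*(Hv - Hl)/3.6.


Qr = 899 * (359 - 133) / 3.6 = 899 * 226 / 3.6 = 56440

56440 kW


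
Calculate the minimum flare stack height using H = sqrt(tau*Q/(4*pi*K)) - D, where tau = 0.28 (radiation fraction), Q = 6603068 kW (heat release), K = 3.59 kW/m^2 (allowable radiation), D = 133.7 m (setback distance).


tau*Q/(4*pi*K) = 0.28 * 6603068 / (4 * pi * 3.59) = 40982.6
sqrt(40982.6) = 202.442
H = 202.442 - 133.7 = 68.74

68.74 m


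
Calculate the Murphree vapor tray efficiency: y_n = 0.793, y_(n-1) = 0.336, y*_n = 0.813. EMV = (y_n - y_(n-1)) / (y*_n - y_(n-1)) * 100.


Murphree vapor efficiency: EMV = (y_n - y_(n-1)) / (y*_n - y_(n-1)) * 100
EMV = (0.793 - 0.336) / (0.813 - 0.336) * 100 = 0.457 / 0.477 * 100 = 95.81

95.81 %


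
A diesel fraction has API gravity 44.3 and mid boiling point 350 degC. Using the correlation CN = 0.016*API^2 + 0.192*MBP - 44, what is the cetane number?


CN = 0.016 * 44.3^2 + 0.192 * 350 - 44
CN = 31.39984 + 67.2 - 44 = 54.59984

54.59984


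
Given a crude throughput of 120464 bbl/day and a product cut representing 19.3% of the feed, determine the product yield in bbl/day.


Crude throughput = 120464 bbl/day
Fraction yield = 19.3%
yield = throughput * fraction / 100
yield = 120464 * 19.3 / 100 = 23249.552

23249.552 bbl/day


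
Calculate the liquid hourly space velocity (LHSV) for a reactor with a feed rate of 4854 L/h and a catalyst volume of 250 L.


LHSV = volumetric feed rate / catalyst volume
= 4854 L/h / 250 L
= 19.42 h^-1

19.42 h^-1


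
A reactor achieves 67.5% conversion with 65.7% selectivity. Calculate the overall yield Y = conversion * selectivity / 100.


Overall yield = conversion (%) * selectivity (%) / 100
Conversion = 67.5%, Selectivity = 65.7%
Y = 67.5 * 65.7 / 100
= 44.3475 %

44.3475 %


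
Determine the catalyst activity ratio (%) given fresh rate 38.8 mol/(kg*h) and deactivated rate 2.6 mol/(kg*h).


Activity (%) = (rate_used / rate_fresh) * 100
rate_used = 2.6, rate_fresh = 38.8
= (2.6 / 38.8) * 100
= 0.06701 * 100 = 6.701

6.701 %


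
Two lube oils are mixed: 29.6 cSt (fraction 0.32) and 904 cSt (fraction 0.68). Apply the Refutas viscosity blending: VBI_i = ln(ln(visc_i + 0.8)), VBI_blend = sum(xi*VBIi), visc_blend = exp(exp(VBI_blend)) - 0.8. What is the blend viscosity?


Refutas method: VBN_i = 14.534*ln(ln(visc_i + 0.8)) + 10.975, blended linearly by mass fraction; since VBN is linear in VBI_i = ln(ln(visc_i + 0.8)) and the fractions sum to 1, blend VBI directly: visc = exp(exp(VBI_blend)) - 0.8
VBI_1 = ln(ln(29.6 + 0.8)) = 1.22801
VBI_2 = ln(ln(904 + 0.8)) = 1.91806
VBI_blend = 0.32 * 1.22801 + 0.68 * 1.91806 = 1.69724
visc_blend = exp(exp(1.69724)) - 0.8 = 234.0

234.0 cSt


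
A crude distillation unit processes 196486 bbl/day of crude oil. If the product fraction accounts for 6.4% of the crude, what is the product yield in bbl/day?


Crude throughput = 196486 bbl/day
Fraction yield = 6.4%
yield = throughput * fraction / 100
yield = 196486 * 6.4 / 100 = 12575.104

12575.104 bbl/day


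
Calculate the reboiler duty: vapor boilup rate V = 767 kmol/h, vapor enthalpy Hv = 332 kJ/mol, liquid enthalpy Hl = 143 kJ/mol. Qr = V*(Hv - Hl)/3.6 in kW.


Qr = 767 * (332 - 143) / 3.6 = 767 * 189 / 3.6 = 40270

40270 kW


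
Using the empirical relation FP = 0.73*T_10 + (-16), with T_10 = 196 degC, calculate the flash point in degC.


FP = 0.73 * 196 + (-16) = 127.08

127.08 degC


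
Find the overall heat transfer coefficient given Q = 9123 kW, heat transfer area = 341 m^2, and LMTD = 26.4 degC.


From Q = U*A*LMTD, U = Q / (A * LMTD)
U = 9123 / (341 * 26.4) = 9123 / 9002.4 = 1.013

1.013 kW/(m^2*K)


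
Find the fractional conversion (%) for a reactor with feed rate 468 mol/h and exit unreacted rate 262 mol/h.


X = (F_in - F_out) / F_in * 100
Moles reacted = 468 - 262 = 206
X = 206 / 468 * 100
= 0.4402 * 100
= 44.02 %

44.02 %


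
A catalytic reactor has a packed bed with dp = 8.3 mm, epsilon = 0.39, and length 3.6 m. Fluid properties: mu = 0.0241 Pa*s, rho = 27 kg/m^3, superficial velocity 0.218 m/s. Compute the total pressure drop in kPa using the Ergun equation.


dp = 8.3 mm = 0.0083 m
Viscous term = 150*0.0241*0.218*(1-0.39)^2 / (0.0083^2*0.39^3) = 71758.7
Inertial term = 1.75*27*0.218^2*(1-0.39) / (0.0083*0.39^3) = 2782.1
dP/L = 71758.7 + 2782.1 = 74540.8 Pa/m
dP = 74540.8 * 3.6 / 1000 = 268.3 kPa

268.3 kPa


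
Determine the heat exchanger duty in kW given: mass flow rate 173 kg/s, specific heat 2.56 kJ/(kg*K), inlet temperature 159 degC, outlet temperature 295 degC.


Q = m_dot * cp * delta_T
delta_T = 295 - 159 = 136 K
Q = 173 * 2.56 * 136
= 442.88 * 136
= 60231.68 kW

60231.68 kW
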